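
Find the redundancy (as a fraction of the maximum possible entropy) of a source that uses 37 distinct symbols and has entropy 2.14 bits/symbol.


H_max = log2(K) = log2(37) = 5.2095 bits/symbol. Redundancy = 1 - H/H_max = 1 - 2.14/5.2095 = 1 - 0.4108 = 0.5892

0.5892


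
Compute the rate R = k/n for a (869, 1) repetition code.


Rate = k/n = 1/869

1/869


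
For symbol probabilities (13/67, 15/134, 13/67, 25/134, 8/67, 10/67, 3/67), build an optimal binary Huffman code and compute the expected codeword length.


Huffman construction (repeatedly merge the two least-probable nodes; each merge adds 1 bit to every symbol beneath it): 3/67 + 15/134 = 21/134; 8/67 + 10/67 = 18/67; 21/134 + 25/134 = 23/67; 13/67 + 13/67 = 26/67; 18/67 + 23/67 = 41/67; 26/67 + 41/67 = 1. Resulting codeword lengths (in the order the probabilities were given): (2, 4, 2, 3, 3, 3, 4). L_avg = sum(p_i * l_i) = 13/67*2 + 15/134*4 + 13/67*2 + 25/134*3 + 8/67*3 + 10/67*3 + 3/67*4 = 371/134 = 2.7687

2.7687 bits


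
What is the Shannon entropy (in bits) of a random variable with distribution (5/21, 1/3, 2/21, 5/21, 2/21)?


H = -sum(p_i * log2(p_i)). Terms: -(5/21)*log2(5/21) = 0.492950; -(1/3)*log2(1/3) = 0.528321; -(2/21)*log2(2/21) = 0.323078; -(5/21)*log2(5/21) = 0.492950; -(2/21)*log2(2/21) = 0.323078. H = 0.492950 + 0.528321 + 0.323078 + 0.492950 + 0.323078 = 2.1604

2.1604 bits


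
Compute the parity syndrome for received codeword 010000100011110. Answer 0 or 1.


Syndrome = XOR of all bits = 0 XOR 1 XOR 0 XOR 0 XOR 0 XOR 0 XOR 1 XOR 0 XOR 0 XOR 0 XOR 1 XOR 1 XOR 1 XOR 1 XOR 0 = 0

0


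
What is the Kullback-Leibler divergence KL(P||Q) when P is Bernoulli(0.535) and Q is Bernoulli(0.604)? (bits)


KL = p*log2(p/q) + (1-p)*log2((1-p)/(1-q)) = 0.535*log2(0.535/0.604) + 0.465*log2(0.465/0.396) = 0.0141

0.0141 bits


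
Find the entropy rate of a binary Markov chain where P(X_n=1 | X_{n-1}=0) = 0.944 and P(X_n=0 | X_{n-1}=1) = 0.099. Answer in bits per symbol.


Stationary distribution: pi_0 = p10/(p01+p10) = 0.0949, pi_1 = 0.9051. Entropy rate H' = pi_0*H(p01) + pi_1*H(p10) = 0.0949*0.3114 + 0.9051*0.4658 = 0.4512

0.4512 bits/symbol


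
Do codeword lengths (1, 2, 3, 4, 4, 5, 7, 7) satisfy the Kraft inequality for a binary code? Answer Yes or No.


Kraft sum = sum(2^(-l_i)) = 1.0469, need <= 1. Result: violated (a binary prefix-free code with these lengths cannot exist)

No


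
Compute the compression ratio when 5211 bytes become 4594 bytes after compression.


Ratio = original / compressed = 5211 / 4594 = 1.1343

1.1343


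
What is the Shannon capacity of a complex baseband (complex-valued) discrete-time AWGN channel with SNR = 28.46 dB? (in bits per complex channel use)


SNR_linear = 10^(28.46/10) = 701.4553; C = log2(1 + SNR_linear) = log2(1 + 701.4553) = 9.4563

9.4563 bits/channel use


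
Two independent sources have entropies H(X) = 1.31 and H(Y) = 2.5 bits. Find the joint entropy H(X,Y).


For independent variables, H(X,Y) = H(X) + H(Y) = 1.31 + 2.5 = 3.81

3.81 bits


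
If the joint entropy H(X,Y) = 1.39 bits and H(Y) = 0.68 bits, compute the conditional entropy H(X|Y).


H(X|Y) = H(X,Y) - H(Y) = 1.39 - 0.68 = 0.71

0.71 bits


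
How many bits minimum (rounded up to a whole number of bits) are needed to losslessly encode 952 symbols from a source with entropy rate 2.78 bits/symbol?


Minimum bits >= n * H = 952 * 2.78 = 2646.56, rounded up to a whole number of bits = 2647

2647 bits


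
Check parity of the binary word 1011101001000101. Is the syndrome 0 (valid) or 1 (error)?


Syndrome = XOR of all bits = 1 XOR 0 XOR 1 XOR 1 XOR 1 XOR 0 XOR 1 XOR 0 XOR 0 XOR 1 XOR 0 XOR 0 XOR 0 XOR 1 XOR 0 XOR 1 = 0

0


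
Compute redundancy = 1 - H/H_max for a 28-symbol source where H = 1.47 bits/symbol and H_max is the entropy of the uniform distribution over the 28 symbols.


H_max = log2(K) = log2(28) = 4.8074 bits/symbol. Redundancy = 1 - H/H_max = 1 - 1.47/4.8074 = 1 - 0.3058 = 0.6942

0.6942


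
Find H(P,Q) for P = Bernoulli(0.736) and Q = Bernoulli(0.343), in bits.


H(P,Q) = -p*log2(q) - (1-p)*log2(1-q). -0.736*log2(0.343) = 1.136178; -0.264*log2(0.657) = 0.159993. H(P,Q) = 1.136178 + 0.159993 = 1.2962

1.2962 bits


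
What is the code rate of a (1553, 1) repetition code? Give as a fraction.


Rate = k/n = 1/1553

1/1553


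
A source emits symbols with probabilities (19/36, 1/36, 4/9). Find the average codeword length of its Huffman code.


Huffman construction (repeatedly merge the two least-probable nodes; each merge adds 1 bit to every symbol beneath it): 1/36 + 4/9 = 17/36; 17/36 + 19/36 = 1. Resulting codeword lengths (in the order the probabilities were given): (1, 2, 2). L_avg = sum(p_i * l_i) = 19/36*1 + 1/36*2 + 4/9*2 = 53/36 = 1.4722

1.4722 bits


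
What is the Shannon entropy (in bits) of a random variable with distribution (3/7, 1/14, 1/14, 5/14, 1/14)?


H = -sum(p_i * log2(p_i)). Terms: -(3/7)*log2(3/7) = 0.523882; -(1/14)*log2(1/14) = 0.271954; -(1/14)*log2(1/14) = 0.271954; -(5/14)*log2(5/14) = 0.530510; -(1/14)*log2(1/14) = 0.271954. H = 0.523882 + 0.271954 + 0.271954 + 0.530510 + 0.271954 = 1.8703

1.8703 bits


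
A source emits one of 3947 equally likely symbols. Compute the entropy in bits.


H = log2(n) = log2(3947) = 11.9465

11.9465 bits


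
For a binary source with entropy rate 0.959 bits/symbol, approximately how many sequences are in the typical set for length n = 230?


log2|A_typical| = nH = 230 * 0.959 = 220.57, so |A_typical| ~ 2^220.57 = 2.501e+66

2.501e+66


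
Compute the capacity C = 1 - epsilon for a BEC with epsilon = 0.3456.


C = 1 - epsilon = 1 - 0.3456 = 0.6544

0.6544 bits


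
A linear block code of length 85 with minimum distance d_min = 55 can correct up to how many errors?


Correction capability = floor((d-1)/2) = floor((55-1)/2) = 27

27 errors


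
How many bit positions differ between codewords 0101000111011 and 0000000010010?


Count differing positions: . ^ . ^ . . . ^ . ^ . . ^ = 5 differences

5


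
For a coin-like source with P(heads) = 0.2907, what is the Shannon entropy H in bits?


H = -p*log2(p) - (1-p)*log2(1-p). -0.2907*log2(0.2907) = 0.518143; -0.7093*log2(0.7093) = 0.351481. H = 0.518143 + 0.351481 = 0.8696

0.8696 bits


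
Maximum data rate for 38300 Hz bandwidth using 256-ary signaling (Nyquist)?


Rate = 2 * B * log2(M) = 2 * 38300 * 8.0 = 612800.0

612800.0 bps


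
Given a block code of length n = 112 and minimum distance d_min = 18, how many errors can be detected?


Detection capability = d_min - 1 = 18 - 1 = 17

17 errors


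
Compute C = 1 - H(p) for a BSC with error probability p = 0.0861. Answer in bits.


H(p) = -p*log2(p) - (1-p)*log2(1-p) = -0.0861*log2(0.0861) - 0.9139*log2(0.9139) = 0.304608 + 0.118708 = 0.4233. C = 1 - H(p) = 1 - 0.4233 = 0.5767

0.5767 bits


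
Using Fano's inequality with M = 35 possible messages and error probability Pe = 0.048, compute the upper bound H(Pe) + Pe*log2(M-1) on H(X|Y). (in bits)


H(Pe) = -Pe*log2(Pe) - (1-Pe)*log2(1-Pe) = -0.048*log2(0.048) - 0.952*log2(0.952) = 0.210279 + 0.067560 = 0.2778. Pe*log2(M-1) = 0.048*log2(34) = 0.244198. Bound = H(Pe) + Pe*log2(M-1) = 0.210279 + 0.067560 + 0.244198 = 0.522

0.522 bits


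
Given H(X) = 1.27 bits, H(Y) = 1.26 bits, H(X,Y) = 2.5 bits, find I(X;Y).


I(X;Y) = H(X) + H(Y) - H(X,Y) = 1.27 + 1.26 - 2.5 = 0.03

0.03 bits


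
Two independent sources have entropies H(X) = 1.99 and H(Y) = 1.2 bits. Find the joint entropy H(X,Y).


For independent variables, H(X,Y) = H(X) + H(Y) = 1.99 + 1.2 = 3.19

3.19 bits


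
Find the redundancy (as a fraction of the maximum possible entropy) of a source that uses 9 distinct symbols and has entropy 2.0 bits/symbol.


H_max = log2(K) = log2(9) = 3.1699 bits/symbol. Redundancy = 1 - H/H_max = 1 - 2.0/3.1699 = 1 - 0.6309 = 0.3691

0.3691


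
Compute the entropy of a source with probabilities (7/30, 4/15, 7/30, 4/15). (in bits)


H = -sum(p_i * log2(p_i)). Terms: -(7/30)*log2(7/30) = 0.489892; -(4/15)*log2(4/15) = 0.508504; -(7/30)*log2(7/30) = 0.489892; -(4/15)*log2(4/15) = 0.508504. H = 0.489892 + 0.508504 + 0.489892 + 0.508504 = 1.9968

1.9968 bits


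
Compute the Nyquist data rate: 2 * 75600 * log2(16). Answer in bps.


Rate = 2 * B * log2(M) = 2 * 75600 * 4.0 = 604800.0

604800.0 bps


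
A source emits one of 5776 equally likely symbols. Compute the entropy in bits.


H = log2(n) = log2(5776) = 12.4959

12.4959 bits


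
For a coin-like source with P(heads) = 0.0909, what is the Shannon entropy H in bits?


H = -p*log2(p) - (1-p)*log2(1-p). -0.0909*log2(0.0909) = 0.314475; -0.9091*log2(0.9091) = 0.124991. H = 0.314475 + 0.124991 = 0.4395

0.4395 bits


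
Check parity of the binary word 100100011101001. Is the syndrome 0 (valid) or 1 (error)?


Syndrome = XOR of all bits = 1 XOR 0 XOR 0 XOR 1 XOR 0 XOR 0 XOR 0 XOR 1 XOR 1 XOR 1 XOR 0 XOR 1 XOR 0 XOR 0 XOR 1 = 1

1


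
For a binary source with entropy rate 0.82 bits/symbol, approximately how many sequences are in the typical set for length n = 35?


log2|A_typical| = nH = 35 * 0.82 = 28.7, so |A_typical| ~ 2^28.7 = 4.361e+08

4.361e+08


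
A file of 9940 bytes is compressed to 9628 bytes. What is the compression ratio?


Ratio = original / compressed = 9940 / 9628 = 1.0324

1.0324


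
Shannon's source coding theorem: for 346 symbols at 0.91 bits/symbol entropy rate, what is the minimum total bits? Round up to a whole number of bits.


Minimum bits >= n * H = 346 * 0.91 = 314.86, rounded up to a whole number of bits = 315

315 bits


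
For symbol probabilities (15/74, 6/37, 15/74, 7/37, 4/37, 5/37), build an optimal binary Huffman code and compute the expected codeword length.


Huffman construction (repeatedly merge the two least-probable nodes; each merge adds 1 bit to every symbol beneath it): 4/37 + 5/37 = 9/37; 6/37 + 7/37 = 13/37; 15/74 + 15/74 = 15/37; 9/37 + 13/37 = 22/37; 15/37 + 22/37 = 1. Resulting codeword lengths (in the order the probabilities were given): (2, 3, 2, 3, 3, 3). L_avg = sum(p_i * l_i) = 15/74*2 + 6/37*3 + 15/74*2 + 7/37*3 + 4/37*3 + 5/37*3 = 96/37 = 2.5946

2.5946 bits


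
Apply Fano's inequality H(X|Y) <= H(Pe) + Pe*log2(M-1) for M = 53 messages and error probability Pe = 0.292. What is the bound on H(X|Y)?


H(Pe) = -Pe*log2(Pe) - (1-Pe)*log2(1-Pe) = -0.292*log2(0.292) - 0.708*log2(0.708) = 0.518580 + 0.352711 = 0.8713. Pe*log2(M-1) = 0.292*log2(52) = 1.664528. Bound = H(Pe) + Pe*log2(M-1) = 0.518580 + 0.352711 + 1.664528 = 2.5358

2.5358 bits


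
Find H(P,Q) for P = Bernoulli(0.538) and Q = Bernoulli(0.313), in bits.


H(P,Q) = -p*log2(q) - (1-p)*log2(1-q). -0.538*log2(0.313) = 0.901562; -0.462*log2(0.687) = 0.250228. H(P,Q) = 0.901562 + 0.250228 = 1.1518

1.1518 bits


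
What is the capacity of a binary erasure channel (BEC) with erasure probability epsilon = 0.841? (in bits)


C = 1 - epsilon = 1 - 0.841 = 0.159

0.159 bits


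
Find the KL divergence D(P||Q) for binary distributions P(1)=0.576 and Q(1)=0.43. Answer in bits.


KL = p*log2(p/q) + (1-p)*log2((1-p)/(1-q)) = 0.576*log2(0.576/0.43) + 0.424*log2(0.424/0.57) = 0.0619

0.0619 bits


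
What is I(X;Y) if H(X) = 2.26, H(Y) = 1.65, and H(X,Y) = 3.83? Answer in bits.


I(X;Y) = H(X) + H(Y) - H(X,Y) = 2.26 + 1.65 - 3.83 = 0.08

0.08 bits


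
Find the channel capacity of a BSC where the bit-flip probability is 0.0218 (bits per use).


H(p) = -p*log2(p) - (1-p)*log2(1-p) = -0.0218*log2(0.0218) - 0.9782*log2(0.9782) = 0.120326 + 0.031105 = 0.1514. C = 1 - H(p) = 1 - 0.1514 = 0.8486

0.8486 bits


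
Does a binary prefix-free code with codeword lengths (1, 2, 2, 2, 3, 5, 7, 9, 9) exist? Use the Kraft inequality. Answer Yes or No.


Kraft sum = sum(2^(-l_i)) = 1.418, need <= 1. Result: violated (a binary prefix-free code with these lengths cannot exist)

No


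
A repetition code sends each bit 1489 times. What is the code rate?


Rate = k/n = 1/1489

1/1489


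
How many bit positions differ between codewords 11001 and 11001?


Count differing positions: . . . . . = 0 differences

0


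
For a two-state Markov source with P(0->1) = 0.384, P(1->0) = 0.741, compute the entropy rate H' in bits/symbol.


Stationary distribution: pi_0 = p10/(p01+p10) = 0.6587, pi_1 = 0.3413. Entropy rate H' = pi_0*H(p01) + pi_1*H(p10) = 0.6587*0.9608 + 0.3413*0.8252 = 0.9145

0.9145 bits/symbol


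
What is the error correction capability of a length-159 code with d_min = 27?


Correction capability = floor((d-1)/2) = floor((27-1)/2) = 13

13 errors


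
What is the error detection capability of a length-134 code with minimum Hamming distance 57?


Detection capability = d_min - 1 = 57 - 1 = 56

56 errors


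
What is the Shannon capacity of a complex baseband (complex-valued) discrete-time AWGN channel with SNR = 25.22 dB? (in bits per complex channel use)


SNR_linear = 10^(25.22/10) = 332.6596; C = log2(1 + SNR_linear) = log2(1 + 332.6596) = 8.3822

8.3822 bits/channel use


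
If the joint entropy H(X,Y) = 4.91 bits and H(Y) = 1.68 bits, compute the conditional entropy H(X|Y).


H(X|Y) = H(X,Y) - H(Y) = 4.91 - 1.68 = 3.23

3.23 bits


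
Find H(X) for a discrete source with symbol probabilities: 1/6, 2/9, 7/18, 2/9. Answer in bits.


H = -sum(p_i * log2(p_i)). Terms: -(1/6)*log2(1/6) = 0.430827; -(2/9)*log2(2/9) = 0.482206; -(7/18)*log2(7/18) = 0.529888; -(2/9)*log2(2/9) = 0.482206. H = 0.430827 + 0.482206 + 0.529888 + 0.482206 = 1.9251

1.9251 bits


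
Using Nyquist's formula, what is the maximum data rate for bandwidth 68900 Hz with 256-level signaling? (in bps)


Rate = 2 * B * log2(M) = 2 * 68900 * 8.0 = 1102400.0

1102400.0 bps


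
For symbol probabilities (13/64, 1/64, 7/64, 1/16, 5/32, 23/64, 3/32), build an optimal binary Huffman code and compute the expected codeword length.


Huffman construction (repeatedly merge the two least-probable nodes; each merge adds 1 bit to every symbol beneath it): 1/64 + 1/16 = 5/64; 5/64 + 3/32 = 11/64; 7/64 + 5/32 = 17/64; 11/64 + 13/64 = 3/8; 17/64 + 23/64 = 5/8; 3/8 + 5/8 = 1. Resulting codeword lengths (in the order the probabilities were given): (2, 4, 3, 4, 3, 2, 3). L_avg = sum(p_i * l_i) = 13/64*2 + 1/64*4 + 7/64*3 + 1/16*4 + 5/32*3 + 23/64*2 + 3/32*3 = 161/64 = 2.5156

2.5156 bits


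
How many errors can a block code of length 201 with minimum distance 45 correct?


Correction capability = floor((d-1)/2) = floor((45-1)/2) = 22

22 errors


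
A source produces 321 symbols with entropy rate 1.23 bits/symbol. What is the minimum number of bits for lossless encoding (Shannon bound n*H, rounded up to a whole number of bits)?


Minimum bits >= n * H = 321 * 1.23 = 394.83, rounded up to a whole number of bits = 395

395 bits


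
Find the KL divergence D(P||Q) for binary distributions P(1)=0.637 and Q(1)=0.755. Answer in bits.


KL = p*log2(p/q) + (1-p)*log2((1-p)/(1-q)) = 0.637*log2(0.637/0.755) + 0.363*log2(0.363/0.245) = 0.0497

0.0497 bits


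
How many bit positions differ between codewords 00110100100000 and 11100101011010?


Count differing positions: ^ ^ . ^ . . . ^ ^ ^ ^ . ^ . = 8 differences

8


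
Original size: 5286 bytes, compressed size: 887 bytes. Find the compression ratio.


Ratio = original / compressed = 5286 / 887 = 5.9594

5.9594


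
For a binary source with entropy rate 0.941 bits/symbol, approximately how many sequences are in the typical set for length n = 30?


log2|A_typical| = nH = 30 * 0.941 = 28.23, so |A_typical| ~ 2^28.23 = 3.148e+08

3.148e+08


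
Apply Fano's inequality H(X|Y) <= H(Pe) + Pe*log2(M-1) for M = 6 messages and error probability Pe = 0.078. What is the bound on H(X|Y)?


H(Pe) = -Pe*log2(Pe) - (1-Pe)*log2(1-Pe) = -0.078*log2(0.078) - 0.922*log2(0.922) = 0.287070 + 0.108023 = 0.3951. Pe*log2(M-1) = 0.078*log2(5) = 0.181110. Bound = H(Pe) + Pe*log2(M-1) = 0.287070 + 0.108023 + 0.181110 = 0.5762

0.5762 bits


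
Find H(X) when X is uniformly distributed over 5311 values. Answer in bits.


H = log2(n) = log2(5311) = 12.3748

12.3748 bits


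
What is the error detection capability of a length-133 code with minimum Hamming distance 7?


Detection capability = d_min - 1 = 7 - 1 = 6

6 errors


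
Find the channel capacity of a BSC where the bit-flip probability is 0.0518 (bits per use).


H(p) = -p*log2(p) - (1-p)*log2(1-p) = -0.0518*log2(0.0518) - 0.9482*log2(0.9482) = 0.221233 + 0.072762 = 0.294. C = 1 - H(p) = 1 - 0.294 = 0.706

0.706 bits


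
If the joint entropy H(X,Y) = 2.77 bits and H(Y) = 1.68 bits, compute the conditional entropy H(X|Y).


H(X|Y) = H(X,Y) - H(Y) = 2.77 - 1.68 = 1.09

1.09 bits


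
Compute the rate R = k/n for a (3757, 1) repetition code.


Rate = k/n = 1/3757

1/3757


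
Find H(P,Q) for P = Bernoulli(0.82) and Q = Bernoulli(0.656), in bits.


H(P,Q) = -p*log2(q) - (1-p)*log2(1-q). -0.82*log2(0.656) = 0.498750; -0.18*log2(0.344) = 0.277114. H(P,Q) = 0.498750 + 0.277114 = 0.7759

0.7759 bits


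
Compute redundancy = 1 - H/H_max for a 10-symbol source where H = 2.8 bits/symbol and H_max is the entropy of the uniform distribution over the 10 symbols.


H_max = log2(K) = log2(10) = 3.3219 bits/symbol. Redundancy = 1 - H/H_max = 1 - 2.8/3.3219 = 1 - 0.8429 = 0.1571

0.1571


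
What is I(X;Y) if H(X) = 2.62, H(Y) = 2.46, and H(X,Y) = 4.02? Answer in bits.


I(X;Y) = H(X) + H(Y) - H(X,Y) = 2.62 + 2.46 - 4.02 = 1.06

1.06 bits


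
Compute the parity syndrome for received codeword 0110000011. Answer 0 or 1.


Syndrome = XOR of all bits = 0 XOR 1 XOR 1 XOR 0 XOR 0 XOR 0 XOR 0 XOR 0 XOR 1 XOR 1 = 0

0


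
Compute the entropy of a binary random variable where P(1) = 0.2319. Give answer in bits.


H = -p*log2(p) - (1-p)*log2(1-p). -0.2319*log2(0.2319) = 0.488944; -0.7681*log2(0.7681) = 0.292365. H = 0.488944 + 0.292365 = 0.7813

0.7813 bits


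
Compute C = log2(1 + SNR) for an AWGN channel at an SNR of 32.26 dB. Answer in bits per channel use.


SNR_linear = 10^(32.26/10) = 1682.6741; C = log2(1 + SNR_linear) = log2(1 + 1682.6741) = 10.7174

10.7174 bits/channel use


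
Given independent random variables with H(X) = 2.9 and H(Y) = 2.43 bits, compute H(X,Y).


For independent variables, H(X,Y) = H(X) + H(Y) = 2.9 + 2.43 = 5.33

5.33 bits


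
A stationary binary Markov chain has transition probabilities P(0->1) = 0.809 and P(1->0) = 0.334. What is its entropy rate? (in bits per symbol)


Stationary distribution: pi_0 = p10/(p01+p10) = 0.2922, pi_1 = 0.7078. Entropy rate H' = pi_0*H(p01) + pi_1*H(p10) = 0.2922*0.7036 + 0.7078*0.919 = 0.856

0.856 bits/symbol


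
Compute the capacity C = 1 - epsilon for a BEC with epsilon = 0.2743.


C = 1 - epsilon = 1 - 0.2743 = 0.7257

0.7257 bits


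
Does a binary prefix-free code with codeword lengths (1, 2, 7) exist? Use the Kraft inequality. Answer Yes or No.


Kraft sum = sum(2^(-l_i)) = 0.7578, need <= 1. Result: satisfied (a binary prefix-free code with these lengths exists)

Yes


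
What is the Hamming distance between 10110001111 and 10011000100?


Count differing positions: . . ^ . ^ . . ^ . ^ ^ = 5 differences

5


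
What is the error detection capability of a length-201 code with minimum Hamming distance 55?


Detection capability = d_min - 1 = 55 - 1 = 54

54 errors


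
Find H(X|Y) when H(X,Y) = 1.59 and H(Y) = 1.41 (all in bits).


H(X|Y) = H(X,Y) - H(Y) = 1.59 - 1.41 = 0.18

0.18 bits


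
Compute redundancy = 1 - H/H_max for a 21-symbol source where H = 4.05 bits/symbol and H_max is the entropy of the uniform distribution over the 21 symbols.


H_max = log2(K) = log2(21) = 4.3923 bits/symbol. Redundancy = 1 - H/H_max = 1 - 4.05/4.3923 = 1 - 0.9221 = 0.0779

0.0779


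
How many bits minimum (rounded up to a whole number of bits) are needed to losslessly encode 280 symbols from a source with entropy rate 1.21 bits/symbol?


Minimum bits >= n * H = 280 * 1.21 = 338.8, rounded up to a whole number of bits = 339

339 bits


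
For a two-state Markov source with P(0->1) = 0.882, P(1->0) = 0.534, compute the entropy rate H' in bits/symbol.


Stationary distribution: pi_0 = p10/(p01+p10) = 0.3771, pi_1 = 0.6229. Entropy rate H' = pi_0*H(p01) + pi_1*H(p10) = 0.3771*0.5236 + 0.6229*0.9967 = 0.8183

0.8183 bits/symbol


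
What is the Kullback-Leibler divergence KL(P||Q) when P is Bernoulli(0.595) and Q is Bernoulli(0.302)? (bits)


KL = p*log2(p/q) + (1-p)*log2((1-p)/(1-q)) = 0.595*log2(0.595/0.302) + 0.405*log2(0.405/0.698) = 0.2641

0.2641 bits


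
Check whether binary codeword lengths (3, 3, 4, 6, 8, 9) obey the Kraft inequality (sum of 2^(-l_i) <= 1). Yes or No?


Kraft sum = sum(2^(-l_i)) = 0.334, need <= 1. Result: satisfied (a binary prefix-free code with these lengths exists)

Yes


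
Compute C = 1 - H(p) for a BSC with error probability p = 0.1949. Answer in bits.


H(p) = -p*log2(p) - (1-p)*log2(1-p) = -0.1949*log2(0.1949) - 0.8051*log2(0.8051) = 0.459807 + 0.251803 = 0.7116. C = 1 - H(p) = 1 - 0.7116 = 0.2884

0.2884 bits


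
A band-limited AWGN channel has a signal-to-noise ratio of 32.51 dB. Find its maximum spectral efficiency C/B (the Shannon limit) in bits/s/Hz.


SNR_linear = 10^(32.51/10) = 1782.3788; C/B = log2(1 + SNR_linear) = log2(1 + 1782.3788) = 10.8004

10.8004 bits/s/Hz


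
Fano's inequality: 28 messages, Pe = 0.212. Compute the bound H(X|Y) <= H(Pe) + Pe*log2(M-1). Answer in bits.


H(Pe) = -Pe*log2(Pe) - (1-Pe)*log2(1-Pe) = -0.212*log2(0.212) - 0.788*log2(0.788) = 0.474427 + 0.270861 = 0.7453. Pe*log2(M-1) = 0.212*log2(27) = 1.008036. Bound = H(Pe) + Pe*log2(M-1) = 0.474427 + 0.270861 + 1.008036 = 1.7533

1.7533 bits


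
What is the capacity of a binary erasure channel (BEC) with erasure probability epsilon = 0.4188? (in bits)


C = 1 - epsilon = 1 - 0.4188 = 0.5812

0.5812 bits


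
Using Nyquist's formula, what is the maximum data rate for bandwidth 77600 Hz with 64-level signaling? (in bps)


Rate = 2 * B * log2(M) = 2 * 77600 * 6.0 = 931200.0

931200.0 bps


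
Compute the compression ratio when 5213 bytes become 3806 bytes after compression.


Ratio = original / compressed = 5213 / 3806 = 1.3697

1.3697


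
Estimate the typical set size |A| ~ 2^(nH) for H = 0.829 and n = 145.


log2|A_typical| = nH = 145 * 0.829 = 120.205, so |A_typical| ~ 2^120.205 = 1.532e+36

1.532e+36


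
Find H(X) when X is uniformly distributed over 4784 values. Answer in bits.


H = log2(n) = log2(4784) = 12.224

12.224 bits


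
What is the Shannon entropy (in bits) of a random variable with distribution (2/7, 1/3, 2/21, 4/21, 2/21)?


H = -sum(p_i * log2(p_i)). Terms: -(2/7)*log2(2/7) = 0.516387; -(1/3)*log2(1/3) = 0.528321; -(2/21)*log2(2/21) = 0.323078; -(4/21)*log2(4/21) = 0.455680; -(2/21)*log2(2/21) = 0.323078. H = 0.516387 + 0.528321 + 0.323078 + 0.455680 + 0.323078 = 2.1465

2.1465 bits


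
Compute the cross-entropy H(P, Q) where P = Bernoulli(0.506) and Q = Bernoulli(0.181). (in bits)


H(P,Q) = -p*log2(q) - (1-p)*log2(1-q). -0.506*log2(0.181) = 1.247765; -0.494*log2(0.819) = 0.142304. H(P,Q) = 1.247765 + 0.142304 = 1.3901

1.3901 bits


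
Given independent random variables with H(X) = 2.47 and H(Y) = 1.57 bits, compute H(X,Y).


For independent variables, H(X,Y) = H(X) + H(Y) = 2.47 + 1.57 = 4.04

4.04 bits


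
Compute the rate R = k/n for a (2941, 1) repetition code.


Rate = k/n = 1/2941

1/2941


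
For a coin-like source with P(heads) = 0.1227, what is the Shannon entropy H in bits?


H = -p*log2(p) - (1-p)*log2(1-p). -0.1227*log2(0.1227) = 0.371387; -0.8773*log2(0.8773) = 0.165685. H = 0.371387 + 0.165685 = 0.5371

0.5371 bits


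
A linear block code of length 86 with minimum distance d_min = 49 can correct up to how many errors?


Correction capability = floor((d-1)/2) = floor((49-1)/2) = 24

24 errors


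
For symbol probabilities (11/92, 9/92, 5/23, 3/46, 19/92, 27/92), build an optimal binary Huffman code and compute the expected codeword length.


Huffman construction (repeatedly merge the two least-probable nodes; each merge adds 1 bit to every symbol beneath it): 3/46 + 9/92 = 15/92; 11/92 + 15/92 = 13/46; 19/92 + 5/23 = 39/92; 13/46 + 27/92 = 53/92; 39/92 + 53/92 = 1. Resulting codeword lengths (in the order the probabilities were given): (3, 4, 2, 4, 2, 2). L_avg = sum(p_i * l_i) = 11/92*3 + 9/92*4 + 5/23*2 + 3/46*4 + 19/92*2 + 27/92*2 = 225/92 = 2.4457

2.4457 bits


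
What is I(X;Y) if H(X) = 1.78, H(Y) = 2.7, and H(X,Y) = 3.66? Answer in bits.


I(X;Y) = H(X) + H(Y) - H(X,Y) = 1.78 + 2.7 - 3.66 = 0.82

0.82 bits


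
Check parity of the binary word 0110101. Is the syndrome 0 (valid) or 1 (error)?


Syndrome = XOR of all bits = 0 XOR 1 XOR 1 XOR 0 XOR 1 XOR 0 XOR 1 = 0

0


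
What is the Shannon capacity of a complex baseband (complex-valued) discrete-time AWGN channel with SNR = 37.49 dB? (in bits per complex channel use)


SNR_linear = 10^(37.49/10) = 5610.4798; C = log2(1 + SNR_linear) = log2(1 + 5610.4798) = 12.4542

12.4542 bits/channel use


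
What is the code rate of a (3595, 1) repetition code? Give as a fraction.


Rate = k/n = 1/3595

1/3595


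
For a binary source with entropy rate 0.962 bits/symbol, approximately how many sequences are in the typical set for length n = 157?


log2|A_typical| = nH = 157 * 0.962 = 151.034, so |A_typical| ~ 2^151.034 = 2.923e+45

2.923e+45


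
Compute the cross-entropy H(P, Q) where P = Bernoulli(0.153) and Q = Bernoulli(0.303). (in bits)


H(P,Q) = -p*log2(q) - (1-p)*log2(1-q). -0.153*log2(0.303) = 0.263559; -0.847*log2(0.697) = 0.441092. H(P,Q) = 0.263559 + 0.441092 = 0.7047

0.7047 bits


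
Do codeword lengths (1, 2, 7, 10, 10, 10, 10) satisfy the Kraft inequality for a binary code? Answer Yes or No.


Kraft sum = sum(2^(-l_i)) = 0.7617, need <= 1. Result: satisfied (a binary prefix-free code with these lengths exists)

Yes


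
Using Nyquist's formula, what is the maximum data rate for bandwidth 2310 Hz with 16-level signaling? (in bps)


Rate = 2 * B * log2(M) = 2 * 2310 * 4.0 = 18480.0

18480.0 bps


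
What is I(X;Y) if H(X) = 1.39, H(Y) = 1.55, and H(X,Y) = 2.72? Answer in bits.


I(X;Y) = H(X) + H(Y) - H(X,Y) = 1.39 + 1.55 - 2.72 = 0.22

0.22 bits


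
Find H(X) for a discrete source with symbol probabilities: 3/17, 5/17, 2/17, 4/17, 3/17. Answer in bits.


H = -sum(p_i * log2(p_i)). Terms: -(3/17)*log2(3/17) = 0.441618; -(5/17)*log2(5/17) = 0.519275; -(2/17)*log2(2/17) = 0.363231; -(4/17)*log2(4/17) = 0.491168; -(3/17)*log2(3/17) = 0.441618. H = 0.441618 + 0.519275 + 0.363231 + 0.491168 + 0.441618 = 2.2569

2.2569 bits


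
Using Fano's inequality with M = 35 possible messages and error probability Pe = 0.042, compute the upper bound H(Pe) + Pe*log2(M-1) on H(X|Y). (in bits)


H(Pe) = -Pe*log2(Pe) - (1-Pe)*log2(1-Pe) = -0.042*log2(0.042) - 0.958*log2(0.958) = 0.192086 + 0.059303 = 0.2514. Pe*log2(M-1) = 0.042*log2(34) = 0.213673. Bound = H(Pe) + Pe*log2(M-1) = 0.192086 + 0.059303 + 0.213673 = 0.4651

0.4651 bits


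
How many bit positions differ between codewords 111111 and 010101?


Count differing positions: ^ . ^ . ^ . = 3 differences

3


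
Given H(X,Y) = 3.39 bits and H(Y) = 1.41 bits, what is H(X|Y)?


H(X|Y) = H(X,Y) - H(Y) = 3.39 - 1.41 = 1.98

1.98 bits


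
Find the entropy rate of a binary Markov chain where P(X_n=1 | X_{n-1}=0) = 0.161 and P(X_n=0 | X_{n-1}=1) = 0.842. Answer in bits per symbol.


Stationary distribution: pi_0 = p10/(p01+p10) = 0.8395, pi_1 = 0.1605. Entropy rate H' = pi_0*H(p01) + pi_1*H(p10) = 0.8395*0.6367 + 0.1605*0.6295 = 0.6355

0.6355 bits/symbol


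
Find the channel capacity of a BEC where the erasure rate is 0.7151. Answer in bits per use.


C = 1 - epsilon = 1 - 0.7151 = 0.2849

0.2849 bits


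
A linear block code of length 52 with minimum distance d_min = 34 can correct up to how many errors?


Correction capability = floor((d-1)/2) = floor((34-1)/2) = 16

16 errors


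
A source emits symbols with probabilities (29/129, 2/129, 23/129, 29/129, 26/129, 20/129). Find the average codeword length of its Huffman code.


Huffman construction (repeatedly merge the two least-probable nodes; each merge adds 1 bit to every symbol beneath it): 2/129 + 20/129 = 22/129; 22/129 + 23/129 = 15/43; 26/129 + 29/129 = 55/129; 29/129 + 15/43 = 74/129; 55/129 + 74/129 = 1. Resulting codeword lengths (in the order the probabilities were given): (2, 4, 3, 2, 2, 4). L_avg = sum(p_i * l_i) = 29/129*2 + 2/129*4 + 23/129*3 + 29/129*2 + 26/129*2 + 20/129*4 = 325/129 = 2.5194

2.5194 bits


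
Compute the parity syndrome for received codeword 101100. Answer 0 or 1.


Syndrome = XOR of all bits = 1 XOR 0 XOR 1 XOR 1 XOR 0 XOR 0 = 1

1


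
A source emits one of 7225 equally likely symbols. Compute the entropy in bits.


H = log2(n) = log2(7225) = 12.8188

12.8188 bits


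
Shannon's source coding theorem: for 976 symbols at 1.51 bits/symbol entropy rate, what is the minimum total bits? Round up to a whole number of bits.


Minimum bits >= n * H = 976 * 1.51 = 1473.76, rounded up to a whole number of bits = 1474

1474 bits


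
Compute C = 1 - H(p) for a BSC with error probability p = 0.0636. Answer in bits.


H(p) = -p*log2(p) - (1-p)*log2(1-p) = -0.0636*log2(0.0636) - 0.9364*log2(0.9364) = 0.252799 + 0.088774 = 0.3416. C = 1 - H(p) = 1 - 0.3416 = 0.6584

0.6584 bits


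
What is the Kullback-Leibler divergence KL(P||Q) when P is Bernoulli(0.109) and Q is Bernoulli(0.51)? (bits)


KL = p*log2(p/q) + (1-p)*log2((1-p)/(1-q)) = 0.109*log2(0.109/0.51) + 0.891*log2(0.891/0.49) = 0.526

0.526 bits


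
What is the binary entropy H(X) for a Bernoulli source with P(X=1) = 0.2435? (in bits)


H = -p*log2(p) - (1-p)*log2(1-p). -0.2435*log2(0.2435) = 0.496255; -0.7565*log2(0.7565) = 0.304558. H = 0.496255 + 0.304558 = 0.8008

0.8008 bits


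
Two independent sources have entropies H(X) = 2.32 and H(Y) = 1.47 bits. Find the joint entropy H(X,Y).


For independent variables, H(X,Y) = H(X) + H(Y) = 2.32 + 1.47 = 3.79

3.79 bits


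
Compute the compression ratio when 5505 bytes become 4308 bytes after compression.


Ratio = original / compressed = 5505 / 4308 = 1.2779

1.2779


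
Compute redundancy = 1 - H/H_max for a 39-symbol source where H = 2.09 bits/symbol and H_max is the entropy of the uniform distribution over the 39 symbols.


H_max = log2(K) = log2(39) = 5.2854 bits/symbol. Redundancy = 1 - H/H_max = 1 - 2.09/5.2854 = 1 - 0.3954 = 0.6046

0.6046


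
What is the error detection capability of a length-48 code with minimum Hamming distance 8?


Detection capability = d_min - 1 = 8 - 1 = 7

7 errors


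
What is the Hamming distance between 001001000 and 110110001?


Count differing positions: ^ ^ ^ ^ ^ ^ . . ^ = 7 differences

7


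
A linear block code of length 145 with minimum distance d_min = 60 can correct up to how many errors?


Correction capability = floor((d-1)/2) = floor((60-1)/2) = 29

29 errors


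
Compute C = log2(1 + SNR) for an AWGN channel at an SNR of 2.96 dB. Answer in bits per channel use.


SNR_linear = 10^(2.96/10) = 1.977; C = log2(1 + SNR_linear) = log2(1 + 1.977) = 1.5738

1.5738 bits/channel use


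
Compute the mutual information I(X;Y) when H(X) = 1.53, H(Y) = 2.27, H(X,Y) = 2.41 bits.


I(X;Y) = H(X) + H(Y) - H(X,Y) = 1.53 + 2.27 - 2.41 = 1.39

1.39 bits


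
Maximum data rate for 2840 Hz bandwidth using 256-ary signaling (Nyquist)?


Rate = 2 * B * log2(M) = 2 * 2840 * 8.0 = 45440.0

45440.0 bps


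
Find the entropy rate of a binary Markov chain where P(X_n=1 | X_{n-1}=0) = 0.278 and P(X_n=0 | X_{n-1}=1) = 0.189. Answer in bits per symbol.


Stationary distribution: pi_0 = p10/(p01+p10) = 0.4047, pi_1 = 0.5953. Entropy rate H' = pi_0*H(p01) + pi_1*H(p10) = 0.4047*0.8527 + 0.5953*0.6994 = 0.7614

0.7614 bits/symbol


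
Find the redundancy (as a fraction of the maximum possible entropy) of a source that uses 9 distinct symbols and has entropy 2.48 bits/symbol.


H_max = log2(K) = log2(9) = 3.1699 bits/symbol. Redundancy = 1 - H/H_max = 1 - 2.48/3.1699 = 1 - 0.7824 = 0.2176

0.2176


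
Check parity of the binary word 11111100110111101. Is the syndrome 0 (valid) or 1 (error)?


Syndrome = XOR of all bits = 1 XOR 1 XOR 1 XOR 1 XOR 1 XOR 1 XOR 0 XOR 0 XOR 1 XOR 1 XOR 0 XOR 1 XOR 1 XOR 1 XOR 1 XOR 0 XOR 1 = 1

1


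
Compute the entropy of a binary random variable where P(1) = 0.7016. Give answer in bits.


H = -p*log2(p) - (1-p)*log2(1-p). -0.7016*log2(0.7016) = 0.358714; -0.2984*log2(0.2984) = 0.520613. H = 0.358714 + 0.520613 = 0.8793

0.8793 bits


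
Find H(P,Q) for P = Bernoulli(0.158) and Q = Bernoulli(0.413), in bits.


H(P,Q) = -p*log2(q) - (1-p)*log2(1-q). -0.158*log2(0.413) = 0.201574; -0.842*log2(0.587) = 0.647134. H(P,Q) = 0.201574 + 0.647134 = 0.8487

0.8487 bits


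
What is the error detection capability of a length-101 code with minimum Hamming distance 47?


Detection capability = d_min - 1 = 47 - 1 = 46

46 errors


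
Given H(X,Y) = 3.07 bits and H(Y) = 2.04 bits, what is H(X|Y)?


H(X|Y) = H(X,Y) - H(Y) = 3.07 - 2.04 = 1.03

1.03 bits


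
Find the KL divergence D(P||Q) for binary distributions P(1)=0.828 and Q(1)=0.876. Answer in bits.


KL = p*log2(p/q) + (1-p)*log2((1-p)/(1-q)) = 0.828*log2(0.828/0.876) + 0.172*log2(0.172/0.124) = 0.0139

0.0139 bits


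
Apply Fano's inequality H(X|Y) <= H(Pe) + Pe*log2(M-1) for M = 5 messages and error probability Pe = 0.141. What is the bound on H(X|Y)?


H(Pe) = -Pe*log2(Pe) - (1-Pe)*log2(1-Pe) = -0.141*log2(0.141) - 0.859*log2(0.859) = 0.398499 + 0.188353 = 0.5869. Pe*log2(M-1) = 0.141*log2(4) = 0.282000. Bound = H(Pe) + Pe*log2(M-1) = 0.398499 + 0.188353 + 0.282000 = 0.8689

0.8689 bits


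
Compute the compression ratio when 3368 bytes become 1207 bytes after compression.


Ratio = original / compressed = 3368 / 1207 = 2.7904

2.7904


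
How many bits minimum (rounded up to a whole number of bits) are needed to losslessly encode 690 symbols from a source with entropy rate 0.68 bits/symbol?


Minimum bits >= n * H = 690 * 0.68 = 469.2, rounded up to a whole number of bits = 470

470 bits


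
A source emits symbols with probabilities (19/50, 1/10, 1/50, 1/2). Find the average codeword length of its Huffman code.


Huffman construction (repeatedly merge the two least-probable nodes; each merge adds 1 bit to every symbol beneath it): 1/50 + 1/10 = 3/25; 3/25 + 19/50 = 1/2; 1/2 + 1/2 = 1. Resulting codeword lengths (in the order the probabilities were given): (2, 3, 3, 1). L_avg = sum(p_i * l_i) = 19/50*2 + 1/10*3 + 1/50*3 + 1/2*1 = 81/50 = 1.62

1.62 bits


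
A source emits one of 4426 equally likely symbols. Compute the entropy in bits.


H = log2(n) = log2(4426) = 12.1118

12.1118 bits


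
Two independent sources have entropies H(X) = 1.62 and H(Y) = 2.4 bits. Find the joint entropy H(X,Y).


For independent variables, H(X,Y) = H(X) + H(Y) = 1.62 + 2.4 = 4.02

4.02 bits


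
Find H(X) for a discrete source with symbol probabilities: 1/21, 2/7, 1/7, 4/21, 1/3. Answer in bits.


H = -sum(p_i * log2(p_i)). Terms: -(1/21)*log2(1/21) = 0.209158; -(2/7)*log2(2/7) = 0.516387; -(1/7)*log2(1/7) = 0.401051; -(4/21)*log2(4/21) = 0.455680; -(1/3)*log2(1/3) = 0.528321. H = 0.209158 + 0.516387 + 0.401051 + 0.455680 + 0.528321 = 2.1106

2.1106 bits


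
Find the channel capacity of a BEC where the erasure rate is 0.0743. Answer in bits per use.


C = 1 - epsilon = 1 - 0.0743 = 0.9257

0.9257 bits


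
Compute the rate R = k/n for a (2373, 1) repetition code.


Rate = k/n = 1/2373

1/2373


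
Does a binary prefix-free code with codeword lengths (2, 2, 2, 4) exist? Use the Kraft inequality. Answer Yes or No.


Kraft sum = sum(2^(-l_i)) = 0.8125, need <= 1. Result: satisfied (a binary prefix-free code with these lengths exists)

Yes


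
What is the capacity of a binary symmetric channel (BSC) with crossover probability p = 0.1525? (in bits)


H(p) = -p*log2(p) - (1-p)*log2(1-p) = -0.1525*log2(0.1525) - 0.8475*log2(0.8475) = 0.413751 + 0.202311 = 0.6161. C = 1 - H(p) = 1 - 0.6161 = 0.3839

0.3839 bits


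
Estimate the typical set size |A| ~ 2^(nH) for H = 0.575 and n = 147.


log2|A_typical| = nH = 147 * 0.575 = 84.525, so |A_typical| ~ 2^84.525 = 2.783e+25

2.783e+25


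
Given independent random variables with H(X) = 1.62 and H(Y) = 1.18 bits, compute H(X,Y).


For independent variables, H(X,Y) = H(X) + H(Y) = 1.62 + 1.18 = 2.8

2.8 bits


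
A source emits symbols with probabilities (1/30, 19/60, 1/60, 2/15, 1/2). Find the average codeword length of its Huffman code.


Huffman construction (repeatedly merge the two least-probable nodes; each merge adds 1 bit to every symbol beneath it): 1/60 + 1/30 = 1/20; 1/20 + 2/15 = 11/60; 11/60 + 19/60 = 1/2; 1/2 + 1/2 = 1. Resulting codeword lengths (in the order the probabilities were given): (4, 2, 4, 3, 1). L_avg = sum(p_i * l_i) = 1/30*4 + 19/60*2 + 1/60*4 + 2/15*3 + 1/2*1 = 26/15 = 1.7333

1.7333 bits


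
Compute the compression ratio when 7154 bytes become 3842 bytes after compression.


Ratio = original / compressed = 7154 / 3842 = 1.8621

1.8621


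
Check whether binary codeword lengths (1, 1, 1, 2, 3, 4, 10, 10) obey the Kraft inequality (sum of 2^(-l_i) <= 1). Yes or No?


Kraft sum = sum(2^(-l_i)) = 1.9395, need <= 1. Result: violated (a binary prefix-free code with these lengths cannot exist)

No


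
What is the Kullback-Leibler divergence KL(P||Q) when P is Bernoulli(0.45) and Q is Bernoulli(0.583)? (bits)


KL = p*log2(p/q) + (1-p)*log2((1-p)/(1-q)) = 0.45*log2(0.45/0.583) + 0.55*log2(0.55/0.417) = 0.0516

0.0516 bits


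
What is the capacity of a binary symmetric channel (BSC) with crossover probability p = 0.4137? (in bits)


H(p) = -p*log2(p) - (1-p)*log2(1-p) = -0.4137*log2(0.4137) - 0.5863*log2(0.5863) = 0.526782 + 0.451620 = 0.9784. C = 1 - H(p) = 1 - 0.9784 = 0.0216

0.0216 bits


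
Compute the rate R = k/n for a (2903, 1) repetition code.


Rate = k/n = 1/2903

1/2903


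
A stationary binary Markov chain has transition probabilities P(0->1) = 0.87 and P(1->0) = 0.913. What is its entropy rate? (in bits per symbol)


Stationary distribution: pi_0 = p10/(p01+p10) = 0.5121, pi_1 = 0.4879. Entropy rate H' = pi_0*H(p01) + pi_1*H(p10) = 0.5121*0.5574 + 0.4879*0.4264 = 0.4935

0.4935 bits/symbol


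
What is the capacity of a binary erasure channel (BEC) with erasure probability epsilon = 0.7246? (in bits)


C = 1 - epsilon = 1 - 0.7246 = 0.2754

0.2754 bits


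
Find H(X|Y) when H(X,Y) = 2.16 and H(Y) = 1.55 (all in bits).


H(X|Y) = H(X,Y) - H(Y) = 2.16 - 1.55 = 0.61

0.61 bits


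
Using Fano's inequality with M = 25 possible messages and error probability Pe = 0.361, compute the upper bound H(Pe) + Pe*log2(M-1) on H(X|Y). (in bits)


H(Pe) = -Pe*log2(Pe) - (1-Pe)*log2(1-Pe) = -0.361*log2(0.361) - 0.639*log2(0.639) = 0.530644 + 0.412866 = 0.9435. Pe*log2(M-1) = 0.361*log2(24) = 1.655171. Bound = H(Pe) + Pe*log2(M-1) = 0.530644 + 0.412866 + 1.655171 = 2.5987

2.5987 bits


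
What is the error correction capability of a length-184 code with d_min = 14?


Correction capability = floor((d-1)/2) = floor((14-1)/2) = 6

6 errors


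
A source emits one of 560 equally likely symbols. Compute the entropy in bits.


H = log2(n) = log2(560) = 9.1293

9.1293 bits


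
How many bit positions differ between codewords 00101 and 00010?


Count differing positions: . . ^ ^ ^ = 3 differences

3
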